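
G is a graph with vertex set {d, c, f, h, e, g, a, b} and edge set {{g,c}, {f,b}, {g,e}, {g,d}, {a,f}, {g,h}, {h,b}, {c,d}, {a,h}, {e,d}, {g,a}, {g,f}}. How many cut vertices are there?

1

Removing g increases the component count from 1 to 2, so g is a cut vertex.
By contrast removing f leaves 1 component; it is not a cut vertex. No other vertex is a cut vertex either.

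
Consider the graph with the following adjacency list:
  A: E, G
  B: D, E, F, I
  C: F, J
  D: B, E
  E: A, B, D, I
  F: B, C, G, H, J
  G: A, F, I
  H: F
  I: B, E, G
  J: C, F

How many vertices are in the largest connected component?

Starting from A we can reach A, B, C, D, E, F, G, H, I, J. That is one component of size 10.
The largest has 10 vertices.

10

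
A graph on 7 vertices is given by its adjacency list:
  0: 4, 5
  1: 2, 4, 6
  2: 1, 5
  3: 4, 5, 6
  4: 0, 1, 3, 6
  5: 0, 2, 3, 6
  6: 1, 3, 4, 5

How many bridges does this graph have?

0

The edges on the cycle 1-4-3-6-5-2-1 are not bridges since each lies on that cycle.
Every edge lies on some cycle, so there are no bridges.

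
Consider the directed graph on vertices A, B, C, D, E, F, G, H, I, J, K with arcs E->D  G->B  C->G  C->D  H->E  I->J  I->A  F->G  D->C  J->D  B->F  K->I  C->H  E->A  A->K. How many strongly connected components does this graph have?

{A, C, D, E, H, I, J, K} are all mutually reachable — one SCC of size 8.
{B, F, G} are all mutually reachable — one SCC of size 3.
That gives 2 strongly connected components.

2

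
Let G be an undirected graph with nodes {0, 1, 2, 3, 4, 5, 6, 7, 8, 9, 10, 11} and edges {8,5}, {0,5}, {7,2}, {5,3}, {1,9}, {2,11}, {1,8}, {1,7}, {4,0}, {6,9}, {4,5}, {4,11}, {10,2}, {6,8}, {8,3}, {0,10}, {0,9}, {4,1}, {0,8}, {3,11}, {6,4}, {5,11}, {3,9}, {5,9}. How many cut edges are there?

0

The edges on the cycle 4-0-10-2-7-1-4 are not bridges since each lies on that cycle.
Every edge lies on some cycle, so there are no bridges.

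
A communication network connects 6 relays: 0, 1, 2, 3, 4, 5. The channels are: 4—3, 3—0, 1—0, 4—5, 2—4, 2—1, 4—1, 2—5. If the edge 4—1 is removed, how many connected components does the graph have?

4 and 1 are still connected via 4-2-1, so the component count stays at 1.

1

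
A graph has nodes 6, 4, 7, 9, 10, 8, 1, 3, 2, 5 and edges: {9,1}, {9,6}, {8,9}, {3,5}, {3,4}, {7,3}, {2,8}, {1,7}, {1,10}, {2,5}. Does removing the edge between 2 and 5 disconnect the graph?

No

After removing 2–5, the path 2-8-9-1-7-3-5 still connects them, so the edge is not a bridge.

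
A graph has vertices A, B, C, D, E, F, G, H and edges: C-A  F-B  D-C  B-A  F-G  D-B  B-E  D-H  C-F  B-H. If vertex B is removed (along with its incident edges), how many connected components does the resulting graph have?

With B gone, the remaining components are: {E}; {A, C, D, F, G, H}.
That is 2 components.

2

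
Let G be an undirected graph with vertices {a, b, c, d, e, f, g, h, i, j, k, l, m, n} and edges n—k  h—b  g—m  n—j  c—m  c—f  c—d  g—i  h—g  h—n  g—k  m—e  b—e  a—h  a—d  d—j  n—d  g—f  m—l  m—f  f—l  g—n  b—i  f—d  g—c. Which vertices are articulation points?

Removing a, for instance, still leaves 1 component. No single vertex removal increases the component count — the graph has no articulation points.

none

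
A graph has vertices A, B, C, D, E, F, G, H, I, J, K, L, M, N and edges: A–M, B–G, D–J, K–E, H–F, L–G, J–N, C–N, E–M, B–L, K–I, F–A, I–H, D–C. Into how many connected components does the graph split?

3

Starting from B we can reach B, G, L. That is one component of size 3.
Starting from C we can reach C, D, J, N. That is one component of size 4.
Starting from A we can reach A, E, F, H, I, K, M. That is one component of size 7.
Total: 3 components.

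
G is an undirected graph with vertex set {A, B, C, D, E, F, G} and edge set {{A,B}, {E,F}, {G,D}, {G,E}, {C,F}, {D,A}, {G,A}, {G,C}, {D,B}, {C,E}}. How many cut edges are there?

0

The edges on the cycle G-D-B-A-G are not bridges since each lies on that cycle.
Every edge lies on some cycle, so there are no bridges.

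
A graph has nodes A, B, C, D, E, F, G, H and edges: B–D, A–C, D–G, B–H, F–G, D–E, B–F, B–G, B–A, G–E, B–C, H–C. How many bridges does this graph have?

The edges on the cycle B-A-C-B are not bridges since each lies on that cycle.
Every edge lies on some cycle, so there are no bridges.

0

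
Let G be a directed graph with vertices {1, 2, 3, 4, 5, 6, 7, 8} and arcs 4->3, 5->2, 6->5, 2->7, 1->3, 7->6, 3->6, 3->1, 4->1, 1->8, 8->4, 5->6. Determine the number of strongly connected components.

2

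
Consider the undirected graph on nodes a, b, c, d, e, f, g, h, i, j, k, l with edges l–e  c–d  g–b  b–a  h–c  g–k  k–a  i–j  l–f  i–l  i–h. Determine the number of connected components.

Starting from a we can reach a, b, g, k. That is one component of size 4.
Starting from c we can reach c, d, e, f, h, i, j, l. That is one component of size 8.
Total: 2 components.

2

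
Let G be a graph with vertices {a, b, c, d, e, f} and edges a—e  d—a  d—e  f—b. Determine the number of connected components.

3

c is isolated — a component by itself.
Starting from b we can reach b, f. That is one component of size 2.
Starting from a we can reach a, d, e. That is one component of size 3.
Total: 3 components.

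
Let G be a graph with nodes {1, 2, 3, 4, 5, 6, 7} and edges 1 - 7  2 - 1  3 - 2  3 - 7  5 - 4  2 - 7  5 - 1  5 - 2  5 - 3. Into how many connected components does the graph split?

6 is isolated — a component by itself.
Starting from 1 we can reach 1, 2, 3, 4, 5, 7. That is one component of size 6.
Total: 2 components.

2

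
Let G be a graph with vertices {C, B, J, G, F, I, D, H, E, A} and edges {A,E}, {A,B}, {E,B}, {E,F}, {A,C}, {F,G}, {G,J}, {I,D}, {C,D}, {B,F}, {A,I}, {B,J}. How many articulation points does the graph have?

Removing A increases the component count from 2 to 3, so A is a cut vertex.
By contrast removing F leaves 2 components; it is not a cut vertex. No other vertex is a cut vertex either.

1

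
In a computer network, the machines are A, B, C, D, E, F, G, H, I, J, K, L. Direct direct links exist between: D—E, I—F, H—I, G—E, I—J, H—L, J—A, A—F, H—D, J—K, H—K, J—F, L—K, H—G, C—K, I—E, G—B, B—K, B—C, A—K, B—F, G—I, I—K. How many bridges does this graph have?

0

The edges on the cycle H-L-K-J-I-G-H are not bridges since each lies on that cycle.
Every edge lies on some cycle, so there are no bridges.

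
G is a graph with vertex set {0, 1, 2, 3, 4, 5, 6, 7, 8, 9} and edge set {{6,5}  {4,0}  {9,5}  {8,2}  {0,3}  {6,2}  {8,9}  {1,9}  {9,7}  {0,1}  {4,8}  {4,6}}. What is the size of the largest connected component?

10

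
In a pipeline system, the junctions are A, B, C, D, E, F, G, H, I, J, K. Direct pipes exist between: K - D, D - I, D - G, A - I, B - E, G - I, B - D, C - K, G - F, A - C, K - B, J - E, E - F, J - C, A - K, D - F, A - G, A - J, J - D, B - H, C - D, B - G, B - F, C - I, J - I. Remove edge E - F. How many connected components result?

E and F are still connected via E-B-F, so the component count stays at 1.

1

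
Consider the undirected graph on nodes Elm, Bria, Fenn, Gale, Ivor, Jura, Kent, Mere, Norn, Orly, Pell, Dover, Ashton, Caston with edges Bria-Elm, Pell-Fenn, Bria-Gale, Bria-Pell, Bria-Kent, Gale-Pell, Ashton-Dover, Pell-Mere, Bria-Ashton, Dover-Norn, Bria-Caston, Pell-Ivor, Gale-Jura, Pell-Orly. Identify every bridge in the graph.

Ashton-Bria, Ashton-Dover, Bria-Caston, Bria-Elm, Bria-Kent, Dover-Norn, Fenn-Pell, Gale-Jura, Ivor-Pell, Mere-Pell, Orly-Pell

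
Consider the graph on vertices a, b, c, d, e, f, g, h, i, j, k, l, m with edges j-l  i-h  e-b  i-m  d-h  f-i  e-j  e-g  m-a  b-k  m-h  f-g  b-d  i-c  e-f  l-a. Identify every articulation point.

b, i

Removing b increases the component count from 1 to 2, so b is a cut vertex.
Removing i increases the component count from 1 to 2, so i is a cut vertex.
By contrast removing l leaves 1 component; it is not a cut vertex. No other vertex is a cut vertex either.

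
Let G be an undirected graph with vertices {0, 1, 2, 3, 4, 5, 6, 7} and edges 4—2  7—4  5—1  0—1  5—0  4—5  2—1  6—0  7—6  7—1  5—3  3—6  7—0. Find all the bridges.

none

The edges on the cycle 5-3-6-0-5 are not bridges since each lies on that cycle.
Every edge lies on some cycle, so there are no bridges.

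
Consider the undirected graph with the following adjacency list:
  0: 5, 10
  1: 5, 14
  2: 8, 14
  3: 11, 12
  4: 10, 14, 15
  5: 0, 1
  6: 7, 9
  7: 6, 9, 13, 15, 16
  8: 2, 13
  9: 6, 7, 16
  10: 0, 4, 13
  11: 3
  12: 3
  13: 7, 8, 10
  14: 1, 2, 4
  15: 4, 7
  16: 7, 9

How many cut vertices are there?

2

Removing 3 increases the component count from 2 to 3, so 3 is a cut vertex.
Removing 7 increases the component count from 2 to 3, so 7 is a cut vertex.
By contrast removing 10 leaves 2 components; it is not a cut vertex. No other vertex is a cut vertex either.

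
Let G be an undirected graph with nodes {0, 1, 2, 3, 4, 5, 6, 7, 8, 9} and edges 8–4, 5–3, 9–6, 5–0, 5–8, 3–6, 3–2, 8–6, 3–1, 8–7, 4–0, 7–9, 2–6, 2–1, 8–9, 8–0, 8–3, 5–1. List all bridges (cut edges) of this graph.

none

The edges on the cycle 8-7-9-8 are not bridges since each lies on that cycle.
Every edge lies on some cycle, so there are no bridges.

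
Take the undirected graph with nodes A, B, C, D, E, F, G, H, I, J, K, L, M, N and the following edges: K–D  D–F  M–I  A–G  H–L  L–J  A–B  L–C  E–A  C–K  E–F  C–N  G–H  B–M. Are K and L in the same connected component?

Yes

From K we can reach A, B, C, D, E, F, G, H, I, J, K, L, M, N, which includes L.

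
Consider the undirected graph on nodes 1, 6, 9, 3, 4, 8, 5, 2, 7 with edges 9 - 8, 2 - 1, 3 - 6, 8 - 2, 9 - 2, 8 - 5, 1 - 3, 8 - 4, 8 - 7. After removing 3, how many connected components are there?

2

With 3 gone, the remaining components are: {6}; {1, 2, 4, 5, 7, 8, 9}.
That is 2 components.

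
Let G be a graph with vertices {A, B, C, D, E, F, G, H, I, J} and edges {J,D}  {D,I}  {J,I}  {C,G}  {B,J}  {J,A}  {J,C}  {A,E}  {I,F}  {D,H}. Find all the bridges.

The edges on the cycle J-D-I-J are not bridges since each lies on that cycle.
But removing C–G disconnects C from G; removing A–E disconnects A from E; removing H–D disconnects H from D; removing F–I disconnects F from I — these are bridges.
In total 7 edges are bridges.

A-E, A-J, B-J, C-G, C-J, D-H, F-I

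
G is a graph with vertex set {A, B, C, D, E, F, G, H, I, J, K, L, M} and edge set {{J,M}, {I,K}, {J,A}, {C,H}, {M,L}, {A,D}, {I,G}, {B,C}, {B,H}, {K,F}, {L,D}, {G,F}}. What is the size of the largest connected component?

5

E is isolated — a component by itself.
Starting from B we can reach B, C, H. That is one component of size 3.
Starting from F we can reach F, G, I, K. That is one component of size 4.
Starting from A we can reach A, D, J, L, M. That is one component of size 5.
The largest has 5 vertices.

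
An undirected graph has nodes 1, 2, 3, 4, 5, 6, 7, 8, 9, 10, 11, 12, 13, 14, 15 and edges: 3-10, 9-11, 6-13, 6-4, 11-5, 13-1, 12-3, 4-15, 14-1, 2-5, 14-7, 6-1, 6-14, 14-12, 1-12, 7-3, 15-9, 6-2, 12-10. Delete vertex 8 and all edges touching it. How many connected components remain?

1

With 8 gone, the remaining components are: {1, 2, 3, 4, 5, 6, 7, 9, 10, 11, 12, 13, 14, 15}.
That is 1 component.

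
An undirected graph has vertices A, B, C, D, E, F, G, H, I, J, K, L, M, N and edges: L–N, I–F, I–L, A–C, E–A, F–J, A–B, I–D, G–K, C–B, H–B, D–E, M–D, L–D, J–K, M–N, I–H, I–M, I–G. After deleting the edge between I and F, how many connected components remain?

I and F are still connected via I-G-K-J-F, so the component count stays at 1.

1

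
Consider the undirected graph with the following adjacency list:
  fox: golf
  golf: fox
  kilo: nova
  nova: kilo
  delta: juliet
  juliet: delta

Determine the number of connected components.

3

Starting from delta we can reach delta, juliet. That is one component of size 2.
Starting from fox we can reach fox, golf. That is one component of size 2.
Starting from kilo we can reach kilo, nova. That is one component of size 2.
Total: 3 components.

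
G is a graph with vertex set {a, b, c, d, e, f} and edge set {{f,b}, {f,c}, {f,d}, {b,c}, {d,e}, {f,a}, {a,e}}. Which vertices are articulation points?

f

Removing f increases the component count from 1 to 2, so f is a cut vertex.
By contrast removing a leaves 1 component; it is not a cut vertex. No other vertex is a cut vertex either.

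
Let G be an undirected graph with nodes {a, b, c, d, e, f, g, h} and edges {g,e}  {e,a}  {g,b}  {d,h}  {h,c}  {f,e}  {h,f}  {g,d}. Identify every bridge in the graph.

a-e, b-g, c-h

The edges on the cycle g-d-h-f-e-g are not bridges since each lies on that cycle.
But removing g-b disconnects g from b; removing e-a disconnects e from a; removing h-c disconnects h from c — these are bridges.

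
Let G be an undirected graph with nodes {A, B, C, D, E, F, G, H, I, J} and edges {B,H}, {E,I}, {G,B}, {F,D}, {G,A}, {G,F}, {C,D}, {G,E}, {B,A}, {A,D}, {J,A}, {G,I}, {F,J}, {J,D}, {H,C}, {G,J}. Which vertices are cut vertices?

G

Removing G increases the component count from 1 to 2, so G is a cut vertex.
By contrast removing J leaves 1 component; it is not a cut vertex. No other vertex is a cut vertex either.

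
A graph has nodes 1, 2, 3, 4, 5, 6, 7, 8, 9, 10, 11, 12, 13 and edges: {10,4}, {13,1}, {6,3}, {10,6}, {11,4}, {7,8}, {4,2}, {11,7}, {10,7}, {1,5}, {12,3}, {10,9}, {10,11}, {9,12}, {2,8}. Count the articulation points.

2

Removing 1 increases the component count from 2 to 3, so 1 is a cut vertex.
Removing 10 increases the component count from 2 to 3, so 10 is a cut vertex.
By contrast removing 11 leaves 2 components; it is not a cut vertex. No other vertex is a cut vertex either.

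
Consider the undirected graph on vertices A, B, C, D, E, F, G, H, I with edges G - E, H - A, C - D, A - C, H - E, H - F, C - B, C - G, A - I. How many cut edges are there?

4

The edges on the cycle H-A-C-G-E-H are not bridges since each lies on that cycle.
But removing C - B disconnects C from B; removing A - I disconnects A from I; removing H - F disconnects H from F; removing C - D disconnects C from D — these are bridges.
That makes 4 bridges.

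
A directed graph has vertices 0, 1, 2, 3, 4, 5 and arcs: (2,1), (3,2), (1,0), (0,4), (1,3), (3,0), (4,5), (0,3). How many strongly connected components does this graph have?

3

{0, 1, 2, 3} are all mutually reachable — one SCC of size 4.
{5} is an SCC by itself.
{4} is an SCC by itself.
That gives 3 strongly connected components.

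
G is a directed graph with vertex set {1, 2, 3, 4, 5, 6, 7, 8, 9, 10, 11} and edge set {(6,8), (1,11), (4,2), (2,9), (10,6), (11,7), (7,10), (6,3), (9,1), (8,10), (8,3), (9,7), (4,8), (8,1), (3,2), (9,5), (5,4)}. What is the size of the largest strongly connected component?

11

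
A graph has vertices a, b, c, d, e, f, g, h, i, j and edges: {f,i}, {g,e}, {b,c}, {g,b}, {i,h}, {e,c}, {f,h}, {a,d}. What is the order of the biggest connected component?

j is isolated — a component by itself.
Starting from a we can reach a, d. That is one component of size 2.
Starting from f we can reach f, h, i. That is one component of size 3.
Starting from b we can reach b, c, e, g. That is one component of size 4.
The largest has 4 vertices.

4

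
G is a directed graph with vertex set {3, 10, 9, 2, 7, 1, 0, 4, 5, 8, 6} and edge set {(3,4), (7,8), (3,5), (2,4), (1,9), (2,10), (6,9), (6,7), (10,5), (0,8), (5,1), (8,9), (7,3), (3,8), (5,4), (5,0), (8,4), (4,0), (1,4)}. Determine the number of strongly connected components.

9

{0, 4, 8} are all mutually reachable — one SCC of size 3.
{6} is an SCC by itself.
{9} is an SCC by itself.
{3} is an SCC by itself.
{10} is an SCC by itself.
(and 4 more singleton SCCs)
That gives 9 strongly connected components.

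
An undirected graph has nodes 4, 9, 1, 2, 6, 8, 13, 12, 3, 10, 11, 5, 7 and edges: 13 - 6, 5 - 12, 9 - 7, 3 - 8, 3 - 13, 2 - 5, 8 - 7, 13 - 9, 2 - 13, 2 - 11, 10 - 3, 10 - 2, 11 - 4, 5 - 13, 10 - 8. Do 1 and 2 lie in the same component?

No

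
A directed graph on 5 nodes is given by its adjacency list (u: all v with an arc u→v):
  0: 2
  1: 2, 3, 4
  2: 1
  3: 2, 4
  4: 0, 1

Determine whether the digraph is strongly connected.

From 4 we can reach every vertex (0, 1, 2, 3, 4), and every vertex can reach 4 (0, 1, 2, 3, 4). So the whole graph is one strongly connected component.

Yes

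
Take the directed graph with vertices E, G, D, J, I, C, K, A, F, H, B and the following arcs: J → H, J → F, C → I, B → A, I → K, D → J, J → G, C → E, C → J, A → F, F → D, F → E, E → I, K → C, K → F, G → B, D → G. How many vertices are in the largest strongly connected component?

{A, B, C, D, E, F, G, I, J, K} are all mutually reachable — one SCC of size 10.
{H} is an SCC by itself.
The largest has 10 vertices.

10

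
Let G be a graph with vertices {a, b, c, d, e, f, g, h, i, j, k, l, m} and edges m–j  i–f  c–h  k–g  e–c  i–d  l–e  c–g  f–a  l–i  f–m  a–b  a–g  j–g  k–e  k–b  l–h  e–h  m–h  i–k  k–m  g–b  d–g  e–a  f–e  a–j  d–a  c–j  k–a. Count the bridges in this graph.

0

The edges on the cycle i-k-e-c-j-g-d-i are not bridges since each lies on that cycle.
Every edge lies on some cycle, so there are no bridges.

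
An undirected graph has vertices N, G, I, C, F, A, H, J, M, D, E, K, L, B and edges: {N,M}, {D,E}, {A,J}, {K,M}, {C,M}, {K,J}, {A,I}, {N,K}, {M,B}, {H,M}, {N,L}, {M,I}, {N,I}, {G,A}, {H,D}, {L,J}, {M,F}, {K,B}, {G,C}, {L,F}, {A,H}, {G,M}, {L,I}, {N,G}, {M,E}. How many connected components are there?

Starting from A we can reach A, B, C, D, E, F, G, H, I, J, K, L, M, N. That is one component of size 14.
Total: 1 component.

1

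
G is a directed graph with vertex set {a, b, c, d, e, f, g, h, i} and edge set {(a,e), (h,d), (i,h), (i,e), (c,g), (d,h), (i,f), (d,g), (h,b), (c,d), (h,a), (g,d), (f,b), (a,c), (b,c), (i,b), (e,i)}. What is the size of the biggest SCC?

{a, b, c, d, e, f, g, h, i} are all mutually reachable — one SCC of size 9.
The largest has 9 vertices.

9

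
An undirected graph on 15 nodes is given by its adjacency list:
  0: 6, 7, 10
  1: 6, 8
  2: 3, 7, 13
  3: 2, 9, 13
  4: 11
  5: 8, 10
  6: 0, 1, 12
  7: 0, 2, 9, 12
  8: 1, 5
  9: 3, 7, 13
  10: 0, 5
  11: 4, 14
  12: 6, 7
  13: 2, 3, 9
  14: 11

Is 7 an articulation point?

Deleting 7 raises the number of components from 2 to 3, so 7 is a cut vertex.

Yes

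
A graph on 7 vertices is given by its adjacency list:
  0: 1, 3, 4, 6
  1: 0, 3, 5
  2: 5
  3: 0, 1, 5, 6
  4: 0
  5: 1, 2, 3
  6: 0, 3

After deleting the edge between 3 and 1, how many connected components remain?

1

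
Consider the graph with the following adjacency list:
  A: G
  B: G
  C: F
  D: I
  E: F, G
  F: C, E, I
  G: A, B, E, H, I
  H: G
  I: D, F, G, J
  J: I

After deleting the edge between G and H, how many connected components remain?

Before removal there is 1 component.
G-H is a bridge — removing it separates G's side from H's side.
After removal: 2 components.

2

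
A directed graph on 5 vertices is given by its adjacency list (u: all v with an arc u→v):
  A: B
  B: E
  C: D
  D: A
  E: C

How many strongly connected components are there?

1

{A, B, C, D, E} are all mutually reachable — one SCC of size 5.
That gives 1 strongly connected component.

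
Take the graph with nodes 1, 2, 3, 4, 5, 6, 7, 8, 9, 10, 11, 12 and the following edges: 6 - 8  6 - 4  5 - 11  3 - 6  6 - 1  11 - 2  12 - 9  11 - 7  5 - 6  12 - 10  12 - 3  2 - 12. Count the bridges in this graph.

The edges on the cycle 5-11-2-12-3-6-5 are not bridges since each lies on that cycle.
But removing 12 - 9 disconnects 12 from 9; removing 8 - 6 disconnects 8 from 6; removing 10 - 12 disconnects 10 from 12; removing 11 - 7 disconnects 11 from 7 — these are bridges.
In total 6 edges are bridges.

6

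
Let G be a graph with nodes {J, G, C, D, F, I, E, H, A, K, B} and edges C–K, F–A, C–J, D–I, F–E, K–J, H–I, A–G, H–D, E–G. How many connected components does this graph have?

B is isolated — a component by itself.
Starting from D we can reach D, H, I. That is one component of size 3.
Starting from C we can reach C, J, K. That is one component of size 3.
Starting from A we can reach A, E, F, G. That is one component of size 4.
Total: 4 components.

4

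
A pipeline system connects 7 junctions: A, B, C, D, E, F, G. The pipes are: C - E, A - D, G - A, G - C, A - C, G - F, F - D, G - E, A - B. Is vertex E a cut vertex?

Deleting E leaves 1 component (was 1) (its neighbors C, G remain connected to each other), so E is not a cut vertex.

No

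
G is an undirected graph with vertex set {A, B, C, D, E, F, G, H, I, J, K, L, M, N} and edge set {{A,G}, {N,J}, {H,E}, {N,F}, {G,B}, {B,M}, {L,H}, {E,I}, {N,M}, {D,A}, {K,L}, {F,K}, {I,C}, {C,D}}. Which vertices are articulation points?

N

Removing N increases the component count from 1 to 2, so N is a cut vertex.
By contrast removing I leaves 1 component; it is not a cut vertex. No other vertex is a cut vertex either.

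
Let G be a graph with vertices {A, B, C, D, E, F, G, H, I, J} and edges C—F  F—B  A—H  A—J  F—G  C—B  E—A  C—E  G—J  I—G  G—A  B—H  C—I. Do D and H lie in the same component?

The component containing D is {D}, and H is not in it.

No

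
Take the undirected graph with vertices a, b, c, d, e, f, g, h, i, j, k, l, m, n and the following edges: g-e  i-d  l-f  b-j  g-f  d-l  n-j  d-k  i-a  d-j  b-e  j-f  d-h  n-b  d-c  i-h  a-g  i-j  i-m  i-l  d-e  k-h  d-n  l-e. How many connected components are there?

1

Starting from a we can reach a, b, c, d, e, f, g, h, i, j, k, l, m, n. That is one component of size 14.
Total: 1 component.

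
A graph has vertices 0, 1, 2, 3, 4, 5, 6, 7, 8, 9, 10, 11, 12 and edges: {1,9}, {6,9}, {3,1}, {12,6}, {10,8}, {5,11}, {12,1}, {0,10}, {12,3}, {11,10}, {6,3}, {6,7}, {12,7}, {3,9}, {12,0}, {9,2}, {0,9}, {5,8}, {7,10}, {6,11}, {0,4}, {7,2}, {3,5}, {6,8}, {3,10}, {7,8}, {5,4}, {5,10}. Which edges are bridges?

none

The edges on the cycle 5-11-10-5 are not bridges since each lies on that cycle.
Every edge lies on some cycle, so there are no bridges.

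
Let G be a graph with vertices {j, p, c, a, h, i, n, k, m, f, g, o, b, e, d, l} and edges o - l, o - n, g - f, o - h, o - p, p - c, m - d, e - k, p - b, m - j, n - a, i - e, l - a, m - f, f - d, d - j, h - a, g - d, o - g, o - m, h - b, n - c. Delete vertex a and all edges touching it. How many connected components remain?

2

With a gone, the remaining components are: {e, i, k}; {b, c, d, f, g, h, j, l, m, n, o, p}.
That is 2 components.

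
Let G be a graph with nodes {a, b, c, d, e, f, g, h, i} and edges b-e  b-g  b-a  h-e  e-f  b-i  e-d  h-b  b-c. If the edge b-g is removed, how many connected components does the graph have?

Before removal there is 1 component.
b-g is a bridge — removing it separates b's side from g's side.
After removal: 2 components.

2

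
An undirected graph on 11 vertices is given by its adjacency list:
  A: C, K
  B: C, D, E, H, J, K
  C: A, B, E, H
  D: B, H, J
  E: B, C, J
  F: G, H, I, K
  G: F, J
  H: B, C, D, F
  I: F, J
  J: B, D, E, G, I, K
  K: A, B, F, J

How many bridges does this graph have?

0

The edges on the cycle J-G-F-K-B-J are not bridges since each lies on that cycle.
Every edge lies on some cycle, so there are no bridges.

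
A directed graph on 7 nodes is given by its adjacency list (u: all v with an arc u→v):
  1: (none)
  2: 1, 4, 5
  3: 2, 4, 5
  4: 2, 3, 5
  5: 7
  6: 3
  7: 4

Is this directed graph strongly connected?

There is no directed path from 4 to 6, so the graph is not strongly connected.

No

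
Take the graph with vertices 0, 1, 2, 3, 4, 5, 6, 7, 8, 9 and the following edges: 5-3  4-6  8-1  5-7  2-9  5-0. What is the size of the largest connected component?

4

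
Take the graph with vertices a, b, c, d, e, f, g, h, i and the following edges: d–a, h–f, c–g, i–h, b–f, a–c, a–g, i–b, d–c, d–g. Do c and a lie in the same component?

Yes

From c we can reach a, c, d, g, which includes a.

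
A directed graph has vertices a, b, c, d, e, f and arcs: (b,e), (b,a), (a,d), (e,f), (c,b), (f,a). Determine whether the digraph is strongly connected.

There is no directed path from f to b, so the graph is not strongly connected.

No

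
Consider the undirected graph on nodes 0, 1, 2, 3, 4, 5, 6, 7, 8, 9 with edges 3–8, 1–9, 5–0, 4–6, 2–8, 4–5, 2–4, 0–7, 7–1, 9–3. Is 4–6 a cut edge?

Removing 4–6 leaves no path between 4 and 6: the component count goes from 1 to 2. So it is a bridge.

Yes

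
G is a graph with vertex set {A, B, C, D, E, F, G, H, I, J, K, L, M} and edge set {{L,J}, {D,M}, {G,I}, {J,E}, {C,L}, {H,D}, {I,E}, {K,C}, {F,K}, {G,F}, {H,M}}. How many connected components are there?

4

A is isolated — a component by itself.
B is isolated — a component by itself.
Starting from D we can reach D, H, M. That is one component of size 3.
Starting from C we can reach C, E, F, G, I, J, K, L. That is one component of size 8.
Total: 4 components.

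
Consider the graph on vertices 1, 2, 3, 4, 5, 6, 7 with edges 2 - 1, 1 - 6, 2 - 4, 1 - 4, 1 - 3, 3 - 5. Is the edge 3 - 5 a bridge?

Yes

Removing 3 - 5 leaves no path between 3 and 5: the component count goes from 2 to 3. So it is a bridge.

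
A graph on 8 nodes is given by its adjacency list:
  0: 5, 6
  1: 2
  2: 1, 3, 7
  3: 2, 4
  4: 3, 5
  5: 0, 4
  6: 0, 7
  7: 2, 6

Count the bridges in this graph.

1

The edges on the cycle 6-0-5-4-3-2-7-6 are not bridges since each lies on that cycle.
But removing 2-1 disconnects 2 from 1 — this is a bridge.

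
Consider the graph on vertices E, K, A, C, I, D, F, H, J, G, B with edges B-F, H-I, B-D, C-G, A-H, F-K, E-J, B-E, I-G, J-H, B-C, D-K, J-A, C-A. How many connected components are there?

Starting from A we can reach A, B, C, D, E, F, G, H, I, J, K. That is one component of size 11.
Total: 1 component.

1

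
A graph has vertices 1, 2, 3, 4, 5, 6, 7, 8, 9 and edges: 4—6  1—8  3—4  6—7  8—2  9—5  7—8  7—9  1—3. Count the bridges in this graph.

3

The edges on the cycle 1-3-4-6-7-8-1 are not bridges since each lies on that cycle.
But removing 2—8 disconnects 2 from 8; removing 9—5 disconnects 9 from 5; removing 7—9 disconnects 7 from 9 — these are bridges.
That makes 3 bridges.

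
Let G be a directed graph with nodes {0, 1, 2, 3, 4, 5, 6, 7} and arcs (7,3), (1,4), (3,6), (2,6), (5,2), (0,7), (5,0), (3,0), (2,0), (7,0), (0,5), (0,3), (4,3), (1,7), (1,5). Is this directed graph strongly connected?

No

There is no directed path from 5 to 4, so the graph is not strongly connected.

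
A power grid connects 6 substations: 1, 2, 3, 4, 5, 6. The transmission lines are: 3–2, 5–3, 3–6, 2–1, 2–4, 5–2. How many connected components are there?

Starting from 1 we can reach 1, 2, 3, 4, 5, 6. That is one component of size 6.
Total: 1 component.

1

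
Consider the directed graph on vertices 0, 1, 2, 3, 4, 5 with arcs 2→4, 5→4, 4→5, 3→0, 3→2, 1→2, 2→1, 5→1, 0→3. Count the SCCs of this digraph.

2

{1, 2, 4, 5} are all mutually reachable — one SCC of size 4.
{0, 3} are all mutually reachable — one SCC of size 2.
That gives 2 strongly connected components.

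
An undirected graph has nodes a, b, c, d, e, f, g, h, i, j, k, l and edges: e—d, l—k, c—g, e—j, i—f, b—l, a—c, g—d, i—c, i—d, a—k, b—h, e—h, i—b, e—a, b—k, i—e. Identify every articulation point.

e, i

Removing e increases the component count from 1 to 2, so e is a cut vertex.
Removing i increases the component count from 1 to 2, so i is a cut vertex.
By contrast removing b leaves 1 component; it is not a cut vertex. No other vertex is a cut vertex either.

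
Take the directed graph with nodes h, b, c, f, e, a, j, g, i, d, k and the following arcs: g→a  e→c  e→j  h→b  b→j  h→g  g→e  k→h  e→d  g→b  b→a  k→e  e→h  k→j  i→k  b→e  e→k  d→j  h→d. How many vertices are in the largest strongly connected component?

5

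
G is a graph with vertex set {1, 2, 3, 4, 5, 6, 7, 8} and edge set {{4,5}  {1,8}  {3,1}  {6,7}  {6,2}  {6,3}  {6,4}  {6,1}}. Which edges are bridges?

1-8, 2-6, 4-5, 4-6, 6-7

The edges on the cycle 6-3-1-6 are not bridges since each lies on that cycle.
But removing 6-7 disconnects 6 from 7; removing 6-2 disconnects 6 from 2; removing 1-8 disconnects 1 from 8; removing 6-4 disconnects 6 from 4 — these are bridges.
In total 5 edges are bridges.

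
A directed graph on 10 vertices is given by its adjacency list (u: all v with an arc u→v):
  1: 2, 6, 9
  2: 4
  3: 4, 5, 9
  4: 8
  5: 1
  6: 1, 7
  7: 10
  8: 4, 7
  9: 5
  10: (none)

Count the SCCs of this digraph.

6

{1, 5, 6, 9} are all mutually reachable — one SCC of size 4.
{4, 8} are all mutually reachable — one SCC of size 2.
{10} is an SCC by itself.
{2} is an SCC by itself.
{7} is an SCC by itself.
(and 1 more singleton SCC)
That gives 6 strongly connected components.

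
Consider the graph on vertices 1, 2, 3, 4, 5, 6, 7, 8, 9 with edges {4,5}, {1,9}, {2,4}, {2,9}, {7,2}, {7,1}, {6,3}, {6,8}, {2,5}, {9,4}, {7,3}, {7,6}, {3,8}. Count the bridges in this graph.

0

The edges on the cycle 7-1-9-4-5-2-7 are not bridges since each lies on that cycle.
Every edge lies on some cycle, so there are no bridges.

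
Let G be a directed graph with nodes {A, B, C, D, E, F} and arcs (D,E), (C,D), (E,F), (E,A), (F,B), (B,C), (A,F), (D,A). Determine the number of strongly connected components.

1

{A, B, C, D, E, F} are all mutually reachable — one SCC of size 6.
That gives 1 strongly connected component.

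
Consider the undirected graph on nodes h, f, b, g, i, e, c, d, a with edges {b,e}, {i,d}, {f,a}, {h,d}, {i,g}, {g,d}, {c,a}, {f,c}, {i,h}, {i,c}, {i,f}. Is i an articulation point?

Deleting i raises the number of components from 2 to 3, so i is a cut vertex.

Yes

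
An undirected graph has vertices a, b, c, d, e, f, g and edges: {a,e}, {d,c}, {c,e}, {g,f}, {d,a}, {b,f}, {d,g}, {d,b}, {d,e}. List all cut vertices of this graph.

d

Removing d increases the component count from 1 to 2, so d is a cut vertex.
By contrast removing f leaves 1 component; it is not a cut vertex. No other vertex is a cut vertex either.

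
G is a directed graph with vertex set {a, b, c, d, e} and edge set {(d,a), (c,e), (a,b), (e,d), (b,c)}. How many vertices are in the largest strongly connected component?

{a, b, c, d, e} are all mutually reachable — one SCC of size 5.
The largest has 5 vertices.

5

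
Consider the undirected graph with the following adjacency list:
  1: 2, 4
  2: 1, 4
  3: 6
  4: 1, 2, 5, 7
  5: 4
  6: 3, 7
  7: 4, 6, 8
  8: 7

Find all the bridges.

3-6, 4-5, 4-7, 6-7, 7-8

The edges on the cycle 4-2-1-4 are not bridges since each lies on that cycle.
But removing 7-8 disconnects 7 from 8; removing 5-4 disconnects 5 from 4; removing 7-6 disconnects 7 from 6; removing 7-4 disconnects 7 from 4 — these are bridges.
In total 5 edges are bridges.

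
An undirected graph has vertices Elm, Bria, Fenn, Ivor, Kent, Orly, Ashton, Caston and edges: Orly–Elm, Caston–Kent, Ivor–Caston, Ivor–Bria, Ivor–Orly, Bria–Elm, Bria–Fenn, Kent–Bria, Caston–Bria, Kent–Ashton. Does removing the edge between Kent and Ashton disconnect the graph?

Yes

Removing Kent–Ashton leaves no path between Kent and Ashton: the component count goes from 1 to 2. So it is a bridge.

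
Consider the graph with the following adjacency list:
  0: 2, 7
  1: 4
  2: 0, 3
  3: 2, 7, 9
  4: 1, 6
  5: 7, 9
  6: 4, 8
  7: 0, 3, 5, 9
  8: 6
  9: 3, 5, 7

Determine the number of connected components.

Starting from 1 we can reach 1, 4, 6, 8. That is one component of size 4.
Starting from 0 we can reach 0, 2, 3, 5, 7, 9. That is one component of size 6.
Total: 2 components.

2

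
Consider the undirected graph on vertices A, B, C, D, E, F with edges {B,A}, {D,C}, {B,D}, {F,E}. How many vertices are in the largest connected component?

4

Starting from E we can reach E, F. That is one component of size 2.
Starting from A we can reach A, B, C, D. That is one component of size 4.
The largest has 4 vertices.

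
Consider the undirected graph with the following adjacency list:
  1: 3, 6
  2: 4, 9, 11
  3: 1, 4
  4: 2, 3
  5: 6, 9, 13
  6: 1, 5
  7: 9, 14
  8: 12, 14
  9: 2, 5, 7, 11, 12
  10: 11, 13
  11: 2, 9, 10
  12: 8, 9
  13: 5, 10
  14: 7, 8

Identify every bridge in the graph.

The edges on the cycle 9-11-10-13-5-9 are not bridges since each lies on that cycle.
Every edge lies on some cycle, so there are no bridges.

none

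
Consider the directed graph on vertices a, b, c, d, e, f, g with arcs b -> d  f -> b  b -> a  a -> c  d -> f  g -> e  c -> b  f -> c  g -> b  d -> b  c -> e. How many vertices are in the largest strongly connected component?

{a, b, c, d, f} are all mutually reachable — one SCC of size 5.
{g} is an SCC by itself.
{e} is an SCC by itself.
The largest has 5 vertices.

5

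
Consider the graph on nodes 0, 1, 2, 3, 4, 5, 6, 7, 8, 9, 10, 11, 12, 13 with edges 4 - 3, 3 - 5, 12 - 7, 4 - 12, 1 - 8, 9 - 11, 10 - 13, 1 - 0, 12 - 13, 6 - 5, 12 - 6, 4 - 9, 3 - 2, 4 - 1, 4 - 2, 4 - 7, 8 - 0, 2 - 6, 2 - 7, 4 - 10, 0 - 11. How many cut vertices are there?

1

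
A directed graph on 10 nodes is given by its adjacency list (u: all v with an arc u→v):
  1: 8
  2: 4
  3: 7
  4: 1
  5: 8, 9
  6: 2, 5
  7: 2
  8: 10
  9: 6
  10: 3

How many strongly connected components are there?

{1, 2, 3, 4, 7, 8, 10} are all mutually reachable — one SCC of size 7.
{5, 6, 9} are all mutually reachable — one SCC of size 3.
That gives 2 strongly connected components.

2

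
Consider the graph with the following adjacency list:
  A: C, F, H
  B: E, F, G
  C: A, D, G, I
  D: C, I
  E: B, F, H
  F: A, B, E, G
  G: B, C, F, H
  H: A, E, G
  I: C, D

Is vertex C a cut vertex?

Deleting C raises the number of components from 1 to 2, so C is a cut vertex.

Yes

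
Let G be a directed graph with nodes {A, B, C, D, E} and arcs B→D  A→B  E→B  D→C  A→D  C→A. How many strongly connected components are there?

2

{A, B, C, D} are all mutually reachable — one SCC of size 4.
{E} is an SCC by itself.
That gives 2 strongly connected components.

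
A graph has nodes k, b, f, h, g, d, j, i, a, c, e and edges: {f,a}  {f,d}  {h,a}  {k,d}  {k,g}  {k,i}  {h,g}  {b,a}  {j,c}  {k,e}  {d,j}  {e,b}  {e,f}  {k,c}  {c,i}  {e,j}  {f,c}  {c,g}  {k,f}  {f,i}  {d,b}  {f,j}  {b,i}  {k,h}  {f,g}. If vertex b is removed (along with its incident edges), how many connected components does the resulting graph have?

1

With b gone, the remaining components are: {a, c, d, e, f, g, h, i, j, k}.
That is 1 component.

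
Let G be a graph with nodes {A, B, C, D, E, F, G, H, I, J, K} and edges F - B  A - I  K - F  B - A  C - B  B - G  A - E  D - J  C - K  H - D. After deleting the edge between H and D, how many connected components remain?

3

Before removal there are 2 components.
H - D is a bridge — removing it separates H's side from D's side.
After removal: 3 components.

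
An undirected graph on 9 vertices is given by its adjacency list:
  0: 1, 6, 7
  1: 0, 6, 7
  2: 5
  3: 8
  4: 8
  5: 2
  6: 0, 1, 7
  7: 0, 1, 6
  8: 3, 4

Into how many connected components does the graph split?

3

Starting from 2 we can reach 2, 5. That is one component of size 2.
Starting from 3 we can reach 3, 4, 8. That is one component of size 3.
Starting from 0 we can reach 0, 1, 6, 7. That is one component of size 4.
Total: 3 components.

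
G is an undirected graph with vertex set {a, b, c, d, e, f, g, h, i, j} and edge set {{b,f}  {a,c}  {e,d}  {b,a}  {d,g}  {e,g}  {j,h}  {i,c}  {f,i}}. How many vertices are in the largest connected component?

5

Starting from h we can reach h, j. That is one component of size 2.
Starting from d we can reach d, e, g. That is one component of size 3.
Starting from a we can reach a, b, c, f, i. That is one component of size 5.
The largest has 5 vertices.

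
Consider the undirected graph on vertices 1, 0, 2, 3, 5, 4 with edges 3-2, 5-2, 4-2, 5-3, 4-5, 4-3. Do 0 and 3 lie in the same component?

No

The component containing 0 is {0}, and 3 is not in it.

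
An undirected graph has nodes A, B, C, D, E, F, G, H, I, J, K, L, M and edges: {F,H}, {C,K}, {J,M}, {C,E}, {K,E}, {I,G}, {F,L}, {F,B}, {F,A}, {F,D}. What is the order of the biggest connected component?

6

Starting from G we can reach G, I. That is one component of size 2.
Starting from J we can reach J, M. That is one component of size 2.
Starting from C we can reach C, E, K. That is one component of size 3.
Starting from A we can reach A, B, D, F, H, L. That is one component of size 6.
The largest has 6 vertices.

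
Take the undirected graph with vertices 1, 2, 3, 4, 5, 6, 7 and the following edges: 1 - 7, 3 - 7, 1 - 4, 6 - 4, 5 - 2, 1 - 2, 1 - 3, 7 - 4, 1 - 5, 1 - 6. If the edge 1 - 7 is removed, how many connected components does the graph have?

1

1 and 7 are still connected via 1-3-7, so the component count stays at 1.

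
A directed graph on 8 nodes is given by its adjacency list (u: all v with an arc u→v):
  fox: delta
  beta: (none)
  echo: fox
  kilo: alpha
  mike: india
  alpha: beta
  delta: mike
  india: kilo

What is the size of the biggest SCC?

1

{alpha} is an SCC by itself.
{mike} is an SCC by itself.
{beta} is an SCC by itself.
{fox} is an SCC by itself.
{delta} is an SCC by itself.
(and 3 more singleton SCCs)
The largest has 1 vertex.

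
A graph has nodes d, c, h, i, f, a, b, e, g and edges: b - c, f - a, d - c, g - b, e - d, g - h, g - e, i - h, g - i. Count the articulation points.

Removing g increases the component count from 2 to 3, so g is a cut vertex.
By contrast removing f leaves 2 components; it is not a cut vertex. No other vertex is a cut vertex either.

1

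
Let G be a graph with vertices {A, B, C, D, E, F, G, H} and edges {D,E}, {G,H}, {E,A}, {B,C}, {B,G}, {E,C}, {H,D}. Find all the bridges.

A-E

The edges on the cycle B-G-H-D-E-C-B are not bridges since each lies on that cycle.
But removing E–A disconnects E from A — this is a bridge.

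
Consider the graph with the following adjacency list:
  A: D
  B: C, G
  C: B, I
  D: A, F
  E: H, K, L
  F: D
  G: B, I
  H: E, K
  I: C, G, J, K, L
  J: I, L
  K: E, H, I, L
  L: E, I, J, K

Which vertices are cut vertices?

Removing D increases the component count from 2 to 3, so D is a cut vertex.
Removing I increases the component count from 2 to 3, so I is a cut vertex.
By contrast removing H leaves 2 components; it is not a cut vertex. No other vertex is a cut vertex either.

D, I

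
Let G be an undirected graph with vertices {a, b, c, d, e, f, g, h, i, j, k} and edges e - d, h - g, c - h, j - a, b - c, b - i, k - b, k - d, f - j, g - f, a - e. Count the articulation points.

Removing b increases the component count from 1 to 2, so b is a cut vertex.
By contrast removing i leaves 1 component; it is not a cut vertex. No other vertex is a cut vertex either.

1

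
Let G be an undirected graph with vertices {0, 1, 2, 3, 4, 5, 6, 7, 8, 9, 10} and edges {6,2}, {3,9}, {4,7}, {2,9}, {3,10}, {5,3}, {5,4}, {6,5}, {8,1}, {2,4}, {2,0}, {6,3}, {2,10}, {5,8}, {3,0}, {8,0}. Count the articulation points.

2

Removing 4 increases the component count from 1 to 2, so 4 is a cut vertex.
Removing 8 increases the component count from 1 to 2, so 8 is a cut vertex.
By contrast removing 9 leaves 1 component; it is not a cut vertex. No other vertex is a cut vertex either.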